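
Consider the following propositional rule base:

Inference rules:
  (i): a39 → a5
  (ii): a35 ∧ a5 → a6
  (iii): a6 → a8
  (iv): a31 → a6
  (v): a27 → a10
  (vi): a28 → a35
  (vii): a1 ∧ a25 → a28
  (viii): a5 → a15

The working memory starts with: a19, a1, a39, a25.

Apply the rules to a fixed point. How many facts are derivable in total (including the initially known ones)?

10

Round 1: (i) [a39 → a5]; (vii) [a1 ∧ a25 → a28]. New: a5, a28.
Round 2: (vi) [a28 → a35]; (viii) [a5 → a15]. New: a35, a15.
Round 3: (ii) [a35 ∧ a5 → a6]. New: a6.
Round 4: (iii) [a6 → a8]. New: a8.
Closure: {a1, a15, a19, a25, a28, a35, a39, a5, a6, a8} — 10 facts.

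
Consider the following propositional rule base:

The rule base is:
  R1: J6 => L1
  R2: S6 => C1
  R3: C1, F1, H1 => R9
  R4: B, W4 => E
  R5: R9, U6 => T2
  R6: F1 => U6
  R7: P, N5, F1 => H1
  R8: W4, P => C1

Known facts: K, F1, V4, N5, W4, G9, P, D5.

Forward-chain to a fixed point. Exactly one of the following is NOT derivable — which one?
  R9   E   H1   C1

Round 1 — R6, R7, R8, derive U6, H1, C1.
Round 2 — R3, derive R9.
Round 3 — R5, derive T2.
Derived: H1 (round 1), R9 (round 2), C1 (round 1). E never appears in any round.

E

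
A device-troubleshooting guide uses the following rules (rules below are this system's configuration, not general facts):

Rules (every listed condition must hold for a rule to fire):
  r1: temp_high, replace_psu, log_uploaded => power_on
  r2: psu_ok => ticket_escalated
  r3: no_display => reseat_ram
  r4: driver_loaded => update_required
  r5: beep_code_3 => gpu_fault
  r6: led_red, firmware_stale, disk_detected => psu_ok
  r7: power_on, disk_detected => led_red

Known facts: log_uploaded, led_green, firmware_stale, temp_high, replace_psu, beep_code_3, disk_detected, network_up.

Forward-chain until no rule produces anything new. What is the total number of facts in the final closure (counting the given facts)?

13

Round 1: r1 [temp_high, replace_psu, log_uploaded => power_on]; r5 [beep_code_3 => gpu_fault]. New: power_on, gpu_fault.
Round 2: r7 [power_on, disk_detected => led_red]. New: led_red.
Round 3: r6 [led_red, firmware_stale, disk_detected => psu_ok]. New: psu_ok.
Round 4: r2 [psu_ok => ticket_escalated]. New: ticket_escalated.
Closure: {beep_code_3, disk_detected, firmware_stale, gpu_fault, led_green, led_red, log_uploaded, network_up, power_on, psu_ok, replace_psu, temp_high, ticket_escalated} — 13 facts.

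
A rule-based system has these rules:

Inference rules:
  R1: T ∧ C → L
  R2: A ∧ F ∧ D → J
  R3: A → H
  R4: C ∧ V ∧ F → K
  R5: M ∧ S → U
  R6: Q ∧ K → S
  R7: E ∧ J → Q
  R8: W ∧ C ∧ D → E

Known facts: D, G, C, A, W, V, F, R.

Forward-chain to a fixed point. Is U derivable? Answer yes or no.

Round 1 fires R2, R3, R4, R8, giving J, H, K, E.
Round 2 fires R7, giving Q.
Round 3 fires R6, giving S.
Fixed point reached. U is concluded only by R5; R5 needs M (never derived).

no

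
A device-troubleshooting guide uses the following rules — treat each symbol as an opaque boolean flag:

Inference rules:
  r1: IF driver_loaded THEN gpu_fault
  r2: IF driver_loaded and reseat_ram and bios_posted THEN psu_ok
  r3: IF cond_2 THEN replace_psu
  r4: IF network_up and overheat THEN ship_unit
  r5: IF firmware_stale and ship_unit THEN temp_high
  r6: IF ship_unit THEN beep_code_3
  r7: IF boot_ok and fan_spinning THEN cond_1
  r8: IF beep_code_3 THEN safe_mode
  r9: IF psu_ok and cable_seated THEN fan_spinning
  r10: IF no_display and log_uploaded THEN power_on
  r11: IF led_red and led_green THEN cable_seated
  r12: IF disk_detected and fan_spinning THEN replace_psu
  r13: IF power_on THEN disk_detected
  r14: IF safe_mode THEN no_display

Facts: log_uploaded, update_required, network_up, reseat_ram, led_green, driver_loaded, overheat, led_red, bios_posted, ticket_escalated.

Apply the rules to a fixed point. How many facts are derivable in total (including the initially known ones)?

21

Round 1: r1 [IF driver_loaded THEN gpu_fault]; r2 [IF driver_loaded and reseat_ram and bios_posted THEN psu_ok]; r4 [IF network_up and overheat THEN ship_unit]; r11 [IF led_red and led_green THEN cable_seated]. Adds gpu_fault, psu_ok, ship_unit, cable_seated.
Round 2: r6 [IF ship_unit THEN beep_code_3]; r9 [IF psu_ok and cable_seated THEN fan_spinning]. Adds beep_code_3, fan_spinning.
Round 3: r8 [IF beep_code_3 THEN safe_mode]. Adds safe_mode.
Round 4: r14 [IF safe_mode THEN no_display]. Adds no_display.
Round 5: r10 [IF no_display and log_uploaded THEN power_on]. Adds power_on.
Round 6: r13 [IF power_on THEN disk_detected]. Adds disk_detected.
Round 7: r12 [IF disk_detected and fan_spinning THEN replace_psu]. Adds replace_psu.
Closure: {beep_code_3, bios_posted, cable_seated, disk_detected, driver_loaded, fan_spinning, gpu_fault, led_green, led_red, log_uploaded, network_up, no_display, overheat, power_on, psu_ok, replace_psu, reseat_ram, safe_mode, ship_unit, ticket_escalated, update_required} — 21 facts.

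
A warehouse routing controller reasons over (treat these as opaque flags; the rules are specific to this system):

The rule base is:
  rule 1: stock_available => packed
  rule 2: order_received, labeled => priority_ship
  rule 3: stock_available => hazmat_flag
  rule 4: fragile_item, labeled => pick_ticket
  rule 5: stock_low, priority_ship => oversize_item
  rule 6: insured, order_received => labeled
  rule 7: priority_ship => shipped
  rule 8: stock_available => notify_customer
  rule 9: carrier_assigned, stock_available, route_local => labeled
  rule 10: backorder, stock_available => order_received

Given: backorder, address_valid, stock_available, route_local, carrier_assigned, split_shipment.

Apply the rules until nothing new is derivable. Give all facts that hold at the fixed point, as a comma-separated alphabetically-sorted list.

Round 1 — rule 1, rule 3, rule 8, rule 9, rule 10, derive packed, hazmat_flag, notify_customer, labeled, order_received.
Round 2 — rule 2, derive priority_ship.
Round 3 — rule 7, derive shipped.

address_valid, backorder, carrier_assigned, hazmat_flag, labeled, notify_customer, order_received, packed, priority_ship, route_local, shipped, split_shipment, stock_available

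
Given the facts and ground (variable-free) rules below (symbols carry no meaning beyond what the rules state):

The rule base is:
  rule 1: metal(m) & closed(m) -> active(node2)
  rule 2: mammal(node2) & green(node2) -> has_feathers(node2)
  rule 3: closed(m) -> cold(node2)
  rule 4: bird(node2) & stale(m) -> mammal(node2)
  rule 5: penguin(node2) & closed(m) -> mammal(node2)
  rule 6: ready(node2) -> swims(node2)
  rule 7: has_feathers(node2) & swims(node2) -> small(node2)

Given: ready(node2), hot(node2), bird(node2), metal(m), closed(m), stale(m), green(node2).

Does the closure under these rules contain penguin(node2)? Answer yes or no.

no

[1] rule 1 [metal(m) & closed(m) -> active(node2)]; rule 3 [closed(m) -> cold(node2)]; rule 4 [bird(node2) & stale(m) -> mammal(node2)]; rule 6 [ready(node2) -> swims(node2)]. ⇒ new: active(node2), cold(node2), mammal(node2), swims(node2).
[2] rule 2 [mammal(node2) & green(node2) -> has_feathers(node2)]. ⇒ new: has_feathers(node2).
[3] rule 7 [has_feathers(node2) & swims(node2) -> small(node2)]. ⇒ new: small(node2).
Fixed point reached. No rule has penguin(node2) as a consequent, and it is not given.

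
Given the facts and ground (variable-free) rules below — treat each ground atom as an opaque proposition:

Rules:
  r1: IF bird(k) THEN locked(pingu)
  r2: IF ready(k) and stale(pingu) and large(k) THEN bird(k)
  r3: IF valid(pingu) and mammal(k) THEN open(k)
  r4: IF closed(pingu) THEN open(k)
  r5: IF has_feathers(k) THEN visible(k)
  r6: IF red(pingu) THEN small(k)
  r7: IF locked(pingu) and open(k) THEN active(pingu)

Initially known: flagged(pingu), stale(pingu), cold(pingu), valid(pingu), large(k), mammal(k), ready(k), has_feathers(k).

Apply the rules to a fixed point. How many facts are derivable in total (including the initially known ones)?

13

[1] r2 [IF ready(k) and stale(pingu) and large(k) THEN bird(k)]; r3 [IF valid(pingu) and mammal(k) THEN open(k)]; r5 [IF has_feathers(k) THEN visible(k)]. ⇒ new: bird(k), open(k), visible(k).
[2] r1 [IF bird(k) THEN locked(pingu)]. ⇒ new: locked(pingu).
[3] r7 [IF locked(pingu) and open(k) THEN active(pingu)]. ⇒ new: active(pingu).
Closure: {active(pingu), bird(k), cold(pingu), flagged(pingu), has_feathers(k), large(k), locked(pingu), mammal(k), open(k), ready(k), stale(pingu), valid(pingu), visible(k)} — 13 facts.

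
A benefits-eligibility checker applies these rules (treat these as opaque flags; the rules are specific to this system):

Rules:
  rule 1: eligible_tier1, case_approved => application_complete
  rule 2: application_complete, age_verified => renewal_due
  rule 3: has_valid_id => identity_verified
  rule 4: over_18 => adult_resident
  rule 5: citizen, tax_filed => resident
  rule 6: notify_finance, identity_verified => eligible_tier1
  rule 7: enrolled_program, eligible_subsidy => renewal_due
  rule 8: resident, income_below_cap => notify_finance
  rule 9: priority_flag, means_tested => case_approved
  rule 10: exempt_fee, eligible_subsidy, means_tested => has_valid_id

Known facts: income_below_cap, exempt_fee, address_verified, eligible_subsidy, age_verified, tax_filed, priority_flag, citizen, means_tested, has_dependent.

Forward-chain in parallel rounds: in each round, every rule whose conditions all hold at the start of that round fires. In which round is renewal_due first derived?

5

Round 1 fires rule 5, rule 9, rule 10, giving resident, case_approved, has_valid_id.
Round 2 fires rule 3, rule 8, giving identity_verified, notify_finance.
Round 3 fires rule 6, giving eligible_tier1.
Round 4 fires rule 1, giving application_complete.
Round 5 fires rule 2, giving renewal_due.
renewal_due first appears in round 5.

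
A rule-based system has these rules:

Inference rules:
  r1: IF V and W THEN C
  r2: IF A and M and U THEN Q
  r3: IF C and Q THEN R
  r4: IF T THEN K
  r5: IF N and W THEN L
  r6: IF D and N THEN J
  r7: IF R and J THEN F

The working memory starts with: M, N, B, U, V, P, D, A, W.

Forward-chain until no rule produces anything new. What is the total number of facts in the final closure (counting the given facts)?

[1] r1 [IF V and W THEN C]; r2 [IF A and M and U THEN Q]; r5 [IF N and W THEN L]; r6 [IF D and N THEN J]. ⇒ new: C, Q, L, J.
[2] r3 [IF C and Q THEN R]. ⇒ new: R.
[3] r7 [IF R and J THEN F]. ⇒ new: F.
Closure: {A, B, C, D, F, J, L, M, N, P, Q, R, U, V, W} — 15 facts.

15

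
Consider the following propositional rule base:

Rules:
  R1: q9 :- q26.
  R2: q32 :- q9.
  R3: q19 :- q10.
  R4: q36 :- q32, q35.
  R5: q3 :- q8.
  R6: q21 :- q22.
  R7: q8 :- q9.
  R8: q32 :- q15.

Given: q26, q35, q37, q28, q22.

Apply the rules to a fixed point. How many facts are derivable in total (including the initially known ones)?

Round 1: R1 [q9 :- q26.]; R6 [q21 :- q22.]. Adds q9, q21.
Round 2: R2 [q32 :- q9.]; R7 [q8 :- q9.]. Adds q32, q8.
Round 3: R4 [q36 :- q32, q35.]; R5 [q3 :- q8.]. Adds q36, q3.
Closure: {q21, q22, q26, q28, q3, q32, q35, q36, q37, q8, q9} — 11 facts.

11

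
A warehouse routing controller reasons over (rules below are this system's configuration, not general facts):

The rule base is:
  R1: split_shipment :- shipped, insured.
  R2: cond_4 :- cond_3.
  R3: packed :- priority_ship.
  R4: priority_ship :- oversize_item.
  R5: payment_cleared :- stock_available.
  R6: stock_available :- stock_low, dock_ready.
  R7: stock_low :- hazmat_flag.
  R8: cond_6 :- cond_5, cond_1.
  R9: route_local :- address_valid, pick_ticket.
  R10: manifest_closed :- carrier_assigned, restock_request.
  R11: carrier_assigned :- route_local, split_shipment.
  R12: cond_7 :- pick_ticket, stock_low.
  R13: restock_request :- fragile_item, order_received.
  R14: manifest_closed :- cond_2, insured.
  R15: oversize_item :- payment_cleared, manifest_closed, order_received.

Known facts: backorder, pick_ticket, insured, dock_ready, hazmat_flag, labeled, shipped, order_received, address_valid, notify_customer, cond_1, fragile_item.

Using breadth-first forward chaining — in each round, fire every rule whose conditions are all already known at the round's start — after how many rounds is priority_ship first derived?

5

Round 1: R1 [split_shipment :- shipped, insured.]; R7 [stock_low :- hazmat_flag.]; R9 [route_local :- address_valid, pick_ticket.]; R13 [restock_request :- fragile_item, order_received.]. Adds split_shipment, stock_low, route_local, restock_request.
Round 2: R6 [stock_available :- stock_low, dock_ready.]; R11 [carrier_assigned :- route_local, split_shipment.]; R12 [cond_7 :- pick_ticket, stock_low.]. Adds stock_available, carrier_assigned, cond_7.
Round 3: R5 [payment_cleared :- stock_available.]; R10 [manifest_closed :- carrier_assigned, restock_request.]. Adds payment_cleared, manifest_closed.
Round 4: R15 [oversize_item :- payment_cleared, manifest_closed, order_received.]. Adds oversize_item.
Round 5: R4 [priority_ship :- oversize_item.]. Adds priority_ship.
priority_ship first appears in round 5.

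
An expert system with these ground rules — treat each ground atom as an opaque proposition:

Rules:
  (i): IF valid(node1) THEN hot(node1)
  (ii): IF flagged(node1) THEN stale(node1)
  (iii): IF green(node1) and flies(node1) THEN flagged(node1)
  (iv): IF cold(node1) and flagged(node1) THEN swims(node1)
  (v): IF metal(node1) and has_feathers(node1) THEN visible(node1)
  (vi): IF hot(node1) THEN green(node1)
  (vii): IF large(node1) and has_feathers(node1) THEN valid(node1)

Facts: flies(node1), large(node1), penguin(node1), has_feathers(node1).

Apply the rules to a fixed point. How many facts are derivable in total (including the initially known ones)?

Round 1: (vii) [IF large(node1) and has_feathers(node1) THEN valid(node1)]. New: valid(node1).
Round 2: (i) [IF valid(node1) THEN hot(node1)]. New: hot(node1).
Round 3: (vi) [IF hot(node1) THEN green(node1)]. New: green(node1).
Round 4: (iii) [IF green(node1) and flies(node1) THEN flagged(node1)]. New: flagged(node1).
Round 5: (ii) [IF flagged(node1) THEN stale(node1)]. New: stale(node1).
Closure: {flagged(node1), flies(node1), green(node1), has_feathers(node1), hot(node1), large(node1), penguin(node1), stale(node1), valid(node1)} — 9 facts.

9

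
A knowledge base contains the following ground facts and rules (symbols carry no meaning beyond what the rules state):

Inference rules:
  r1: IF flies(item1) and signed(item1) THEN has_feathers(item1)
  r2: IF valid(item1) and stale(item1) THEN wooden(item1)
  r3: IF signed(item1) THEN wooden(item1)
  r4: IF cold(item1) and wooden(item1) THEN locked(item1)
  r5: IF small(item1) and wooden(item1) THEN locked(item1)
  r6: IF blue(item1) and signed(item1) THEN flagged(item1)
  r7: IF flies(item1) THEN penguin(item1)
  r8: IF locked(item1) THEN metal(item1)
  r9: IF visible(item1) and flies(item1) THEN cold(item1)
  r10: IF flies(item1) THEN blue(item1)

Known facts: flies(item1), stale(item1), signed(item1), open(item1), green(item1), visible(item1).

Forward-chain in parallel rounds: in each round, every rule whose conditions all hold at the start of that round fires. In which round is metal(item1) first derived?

Round 1: r1 [IF flies(item1) and signed(item1) THEN has_feathers(item1)]; r3 [IF signed(item1) THEN wooden(item1)]; r7 [IF flies(item1) THEN penguin(item1)]; r9 [IF visible(item1) and flies(item1) THEN cold(item1)]; r10 [IF flies(item1) THEN blue(item1)]. Adds has_feathers(item1), wooden(item1), penguin(item1), cold(item1), blue(item1).
Round 2: r4 [IF cold(item1) and wooden(item1) THEN locked(item1)]; r6 [IF blue(item1) and signed(item1) THEN flagged(item1)]. Adds locked(item1), flagged(item1).
Round 3: r8 [IF locked(item1) THEN metal(item1)]. Adds metal(item1).
metal(item1) first appears in round 3.

3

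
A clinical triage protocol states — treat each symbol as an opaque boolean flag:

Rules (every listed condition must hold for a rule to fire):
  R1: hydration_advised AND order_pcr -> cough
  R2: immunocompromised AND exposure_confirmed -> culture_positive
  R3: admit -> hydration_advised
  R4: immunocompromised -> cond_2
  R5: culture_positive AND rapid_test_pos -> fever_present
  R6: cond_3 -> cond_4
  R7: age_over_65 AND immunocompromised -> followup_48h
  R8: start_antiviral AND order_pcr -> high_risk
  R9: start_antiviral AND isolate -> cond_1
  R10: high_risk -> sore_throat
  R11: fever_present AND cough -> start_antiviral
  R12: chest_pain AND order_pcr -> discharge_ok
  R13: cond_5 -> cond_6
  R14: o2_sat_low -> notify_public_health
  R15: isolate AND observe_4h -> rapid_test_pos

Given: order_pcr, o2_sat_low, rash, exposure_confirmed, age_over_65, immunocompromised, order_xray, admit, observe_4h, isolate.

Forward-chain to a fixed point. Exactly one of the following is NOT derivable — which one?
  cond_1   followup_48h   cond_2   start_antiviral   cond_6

cond_6

[1] R2 [immunocompromised AND exposure_confirmed -> culture_positive]; R3 [admit -> hydration_advised]; R4 [immunocompromised -> cond_2]; R7 [age_over_65 AND immunocompromised -> followup_48h]; R14 [o2_sat_low -> notify_public_health]; R15 [isolate AND observe_4h -> rapid_test_pos]. ⇒ new: culture_positive, hydration_advised, cond_2, followup_48h, notify_public_health, rapid_test_pos.
[2] R1 [hydration_advised AND order_pcr -> cough]; R5 [culture_positive AND rapid_test_pos -> fever_present]. ⇒ new: cough, fever_present.
[3] R11 [fever_present AND cough -> start_antiviral]. ⇒ new: start_antiviral.
[4] R8 [start_antiviral AND order_pcr -> high_risk]; R9 [start_antiviral AND isolate -> cond_1]. ⇒ new: high_risk, cond_1.
[5] R10 [high_risk -> sore_throat]. ⇒ new: sore_throat.
Derived: followup_48h (round 1), cond_2 (round 1), start_antiviral (round 3), cond_1 (round 4). cond_6 never appears in any round.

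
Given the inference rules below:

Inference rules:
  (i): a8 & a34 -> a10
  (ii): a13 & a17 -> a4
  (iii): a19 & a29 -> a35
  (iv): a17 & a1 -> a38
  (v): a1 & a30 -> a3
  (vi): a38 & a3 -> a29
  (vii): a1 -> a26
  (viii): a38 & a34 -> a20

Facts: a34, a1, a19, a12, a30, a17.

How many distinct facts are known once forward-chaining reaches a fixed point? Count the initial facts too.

Round 1 fires (iv), (v), (vii), giving a38, a3, a26.
Round 2 fires (vi), (viii), giving a29, a20.
Round 3 fires (iii), giving a35.
Closure: {a1, a12, a17, a19, a20, a26, a29, a3, a30, a34, a35, a38} — 12 facts.

12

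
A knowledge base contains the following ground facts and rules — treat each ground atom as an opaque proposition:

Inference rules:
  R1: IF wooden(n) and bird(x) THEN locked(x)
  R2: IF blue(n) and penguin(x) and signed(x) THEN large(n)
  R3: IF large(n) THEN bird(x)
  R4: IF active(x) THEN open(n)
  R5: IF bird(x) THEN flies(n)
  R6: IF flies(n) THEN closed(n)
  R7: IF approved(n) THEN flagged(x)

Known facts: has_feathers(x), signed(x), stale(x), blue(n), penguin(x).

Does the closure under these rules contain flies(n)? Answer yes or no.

yes

Round 1 fires R2, giving large(n).
Round 2 fires R3, giving bird(x).
Round 3 fires R5, giving flies(n).
Round 4 fires R6, giving closed(n).
flies(n) appears in round 3, so it is derivable.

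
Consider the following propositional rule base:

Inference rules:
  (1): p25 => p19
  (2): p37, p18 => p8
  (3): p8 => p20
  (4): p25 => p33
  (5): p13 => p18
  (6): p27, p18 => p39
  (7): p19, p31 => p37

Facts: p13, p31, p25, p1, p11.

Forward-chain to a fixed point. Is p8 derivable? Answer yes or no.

yes

[1] (1) [p25 => p19]; (4) [p25 => p33]; (5) [p13 => p18]. ⇒ new: p19, p33, p18.
[2] (7) [p19, p31 => p37]. ⇒ new: p37.
[3] (2) [p37, p18 => p8]. ⇒ new: p8.
[4] (3) [p8 => p20]. ⇒ new: p20.
p8 appears in round 3, so it is derivable.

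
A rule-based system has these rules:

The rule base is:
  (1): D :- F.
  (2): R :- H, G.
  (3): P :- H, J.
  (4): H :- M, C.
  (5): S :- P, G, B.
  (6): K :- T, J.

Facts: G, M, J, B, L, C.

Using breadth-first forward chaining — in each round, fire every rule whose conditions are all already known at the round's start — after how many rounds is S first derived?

3

Round 1: (4) [H :- M, C.]. New: H.
Round 2: (2) [R :- H, G.]; (3) [P :- H, J.]. New: R, P.
Round 3: (5) [S :- P, G, B.]. New: S.
S first appears in round 3.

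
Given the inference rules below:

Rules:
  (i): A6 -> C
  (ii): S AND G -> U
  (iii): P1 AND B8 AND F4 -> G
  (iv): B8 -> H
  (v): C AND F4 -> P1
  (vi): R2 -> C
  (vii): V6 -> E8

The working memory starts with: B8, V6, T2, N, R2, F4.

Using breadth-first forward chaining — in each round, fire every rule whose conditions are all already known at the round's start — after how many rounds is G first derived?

Round 1: (iv) [B8 -> H]; (vi) [R2 -> C]; (vii) [V6 -> E8]. Adds H, C, E8.
Round 2: (v) [C AND F4 -> P1]. Adds P1.
Round 3: (iii) [P1 AND B8 AND F4 -> G]. Adds G.
G first appears in round 3.

3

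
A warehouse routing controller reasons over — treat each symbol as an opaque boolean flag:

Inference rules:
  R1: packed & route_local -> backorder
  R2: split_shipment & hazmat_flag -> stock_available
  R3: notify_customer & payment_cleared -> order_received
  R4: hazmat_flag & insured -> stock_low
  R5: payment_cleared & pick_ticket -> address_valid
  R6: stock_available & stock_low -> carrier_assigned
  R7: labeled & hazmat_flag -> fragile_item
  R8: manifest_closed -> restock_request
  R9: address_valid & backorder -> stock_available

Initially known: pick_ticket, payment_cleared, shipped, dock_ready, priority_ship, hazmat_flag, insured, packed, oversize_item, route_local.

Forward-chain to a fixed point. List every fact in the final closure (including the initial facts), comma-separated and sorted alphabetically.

[1] R1 [packed & route_local -> backorder]; R4 [hazmat_flag & insured -> stock_low]; R5 [payment_cleared & pick_ticket -> address_valid]. ⇒ new: backorder, stock_low, address_valid.
[2] R9 [address_valid & backorder -> stock_available]. ⇒ new: stock_available.
[3] R6 [stock_available & stock_low -> carrier_assigned]. ⇒ new: carrier_assigned.

address_valid, backorder, carrier_assigned, dock_ready, hazmat_flag, insured, oversize_item, packed, payment_cleared, pick_ticket, priority_ship, route_local, shipped, stock_available, stock_low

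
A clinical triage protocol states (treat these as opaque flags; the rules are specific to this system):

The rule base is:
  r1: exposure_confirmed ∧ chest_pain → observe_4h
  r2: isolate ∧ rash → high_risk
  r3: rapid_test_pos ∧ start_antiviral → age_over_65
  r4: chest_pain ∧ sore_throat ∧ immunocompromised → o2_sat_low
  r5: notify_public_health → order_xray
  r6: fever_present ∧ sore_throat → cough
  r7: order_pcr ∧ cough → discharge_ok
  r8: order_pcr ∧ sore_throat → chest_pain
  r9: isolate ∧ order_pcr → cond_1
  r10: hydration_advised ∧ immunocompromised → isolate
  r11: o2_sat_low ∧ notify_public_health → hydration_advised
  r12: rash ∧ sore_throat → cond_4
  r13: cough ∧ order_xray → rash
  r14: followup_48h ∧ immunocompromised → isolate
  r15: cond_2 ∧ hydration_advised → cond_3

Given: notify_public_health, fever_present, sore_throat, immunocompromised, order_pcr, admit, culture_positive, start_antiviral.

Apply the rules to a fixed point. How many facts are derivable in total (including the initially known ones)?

Round 1 — r5, r6, r8, derive order_xray, cough, chest_pain.
Round 2 — r4, r7, r13, derive o2_sat_low, discharge_ok, rash.
Round 3 — r11, r12, derive hydration_advised, cond_4.
Round 4 — r10, derive isolate.
Round 5 — r2, r9, derive high_risk, cond_1.
Closure: {admit, chest_pain, cond_1, cond_4, cough, culture_positive, discharge_ok, fever_present, high_risk, hydration_advised, immunocompromised, isolate, notify_public_health, o2_sat_low, order_pcr, order_xray, rash, sore_throat, start_antiviral} — 19 facts.

19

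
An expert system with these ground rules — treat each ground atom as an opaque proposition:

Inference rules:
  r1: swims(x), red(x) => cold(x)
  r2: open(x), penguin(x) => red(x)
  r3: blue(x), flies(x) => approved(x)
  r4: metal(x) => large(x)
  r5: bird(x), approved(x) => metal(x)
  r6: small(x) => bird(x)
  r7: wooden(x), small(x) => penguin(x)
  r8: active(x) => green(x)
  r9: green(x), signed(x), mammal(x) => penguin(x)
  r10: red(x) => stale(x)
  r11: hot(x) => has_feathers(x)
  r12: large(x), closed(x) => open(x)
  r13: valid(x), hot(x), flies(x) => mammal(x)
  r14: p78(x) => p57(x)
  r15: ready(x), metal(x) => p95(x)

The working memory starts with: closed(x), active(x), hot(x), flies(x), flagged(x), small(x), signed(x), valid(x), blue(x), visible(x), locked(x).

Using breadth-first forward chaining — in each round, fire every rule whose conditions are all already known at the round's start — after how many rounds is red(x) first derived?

5

Round 1: r3 [blue(x), flies(x) => approved(x)]; r6 [small(x) => bird(x)]; r8 [active(x) => green(x)]; r11 [hot(x) => has_feathers(x)]; r13 [valid(x), hot(x), flies(x) => mammal(x)]. New: approved(x), bird(x), green(x), has_feathers(x), mammal(x).
Round 2: r5 [bird(x), approved(x) => metal(x)]; r9 [green(x), signed(x), mammal(x) => penguin(x)]. New: metal(x), penguin(x).
Round 3: r4 [metal(x) => large(x)]. New: large(x).
Round 4: r12 [large(x), closed(x) => open(x)]. New: open(x).
Round 5: r2 [open(x), penguin(x) => red(x)]. New: red(x).
red(x) first appears in round 5.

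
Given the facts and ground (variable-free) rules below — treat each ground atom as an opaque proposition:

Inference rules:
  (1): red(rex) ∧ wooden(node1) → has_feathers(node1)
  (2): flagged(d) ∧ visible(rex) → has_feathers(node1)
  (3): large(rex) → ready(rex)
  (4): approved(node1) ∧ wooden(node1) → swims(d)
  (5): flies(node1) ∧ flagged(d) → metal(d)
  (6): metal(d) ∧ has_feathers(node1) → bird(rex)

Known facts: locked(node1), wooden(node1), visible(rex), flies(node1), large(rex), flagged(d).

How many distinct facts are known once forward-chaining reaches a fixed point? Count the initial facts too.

10

Round 1 — (2), (3), (5), derive has_feathers(node1), ready(rex), metal(d).
Round 2 — (6), derive bird(rex).
Closure: {bird(rex), flagged(d), flies(node1), has_feathers(node1), large(rex), locked(node1), metal(d), ready(rex), visible(rex), wooden(node1)} — 10 facts.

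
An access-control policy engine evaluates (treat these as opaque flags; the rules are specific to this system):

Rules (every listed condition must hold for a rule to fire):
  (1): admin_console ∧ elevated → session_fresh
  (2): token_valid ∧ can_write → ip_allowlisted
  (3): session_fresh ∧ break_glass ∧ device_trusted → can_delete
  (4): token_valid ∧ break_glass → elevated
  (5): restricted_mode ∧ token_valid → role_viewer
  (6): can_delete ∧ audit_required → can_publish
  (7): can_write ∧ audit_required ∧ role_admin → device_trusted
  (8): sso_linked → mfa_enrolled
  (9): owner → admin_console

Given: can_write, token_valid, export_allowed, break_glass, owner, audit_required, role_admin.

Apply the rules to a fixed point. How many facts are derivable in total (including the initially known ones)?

14

Round 1: (2) [token_valid ∧ can_write → ip_allowlisted]; (4) [token_valid ∧ break_glass → elevated]; (7) [can_write ∧ audit_required ∧ role_admin → device_trusted]; (9) [owner → admin_console]. Adds ip_allowlisted, elevated, device_trusted, admin_console.
Round 2: (1) [admin_console ∧ elevated → session_fresh]. Adds session_fresh.
Round 3: (3) [session_fresh ∧ break_glass ∧ device_trusted → can_delete]. Adds can_delete.
Round 4: (6) [can_delete ∧ audit_required → can_publish]. Adds can_publish.
Closure: {admin_console, audit_required, break_glass, can_delete, can_publish, can_write, device_trusted, elevated, export_allowed, ip_allowlisted, owner, role_admin, session_fresh, token_valid} — 14 facts.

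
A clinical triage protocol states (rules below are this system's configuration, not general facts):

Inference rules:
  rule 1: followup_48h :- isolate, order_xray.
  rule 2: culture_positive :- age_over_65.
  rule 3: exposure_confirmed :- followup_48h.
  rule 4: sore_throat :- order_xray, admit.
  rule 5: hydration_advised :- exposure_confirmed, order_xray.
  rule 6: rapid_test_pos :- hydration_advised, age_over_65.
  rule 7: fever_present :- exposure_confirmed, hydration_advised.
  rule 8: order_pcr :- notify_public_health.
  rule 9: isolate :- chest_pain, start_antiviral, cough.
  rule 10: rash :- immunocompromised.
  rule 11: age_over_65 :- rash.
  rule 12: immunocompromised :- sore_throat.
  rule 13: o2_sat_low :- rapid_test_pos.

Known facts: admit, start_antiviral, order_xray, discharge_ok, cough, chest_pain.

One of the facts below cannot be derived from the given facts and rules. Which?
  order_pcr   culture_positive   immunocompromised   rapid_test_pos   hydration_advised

order_pcr

Round 1 — rule 4, rule 9, derive sore_throat, isolate.
Round 2 — rule 1, rule 12, derive followup_48h, immunocompromised.
Round 3 — rule 3, rule 10, derive exposure_confirmed, rash.
Round 4 — rule 5, rule 11, derive hydration_advised, age_over_65.
Round 5 — rule 2, rule 6, rule 7, derive culture_positive, rapid_test_pos, fever_present.
Round 6 — rule 13, derive o2_sat_low.
Derived: immunocompromised (round 2), rapid_test_pos (round 5), hydration_advised (round 4), culture_positive (round 5). order_pcr never appears in any round.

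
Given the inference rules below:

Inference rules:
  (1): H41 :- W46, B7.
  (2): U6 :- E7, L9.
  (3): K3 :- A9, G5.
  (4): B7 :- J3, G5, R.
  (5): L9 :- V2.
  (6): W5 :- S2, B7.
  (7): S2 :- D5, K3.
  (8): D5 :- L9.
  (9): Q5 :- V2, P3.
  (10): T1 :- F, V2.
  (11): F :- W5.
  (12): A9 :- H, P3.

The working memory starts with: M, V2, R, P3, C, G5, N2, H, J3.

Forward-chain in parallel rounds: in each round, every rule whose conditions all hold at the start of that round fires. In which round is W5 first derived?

[1] (4) [B7 :- J3, G5, R.]; (5) [L9 :- V2.]; (9) [Q5 :- V2, P3.]; (12) [A9 :- H, P3.]. ⇒ new: B7, L9, Q5, A9.
[2] (3) [K3 :- A9, G5.]; (8) [D5 :- L9.]. ⇒ new: K3, D5.
[3] (7) [S2 :- D5, K3.]. ⇒ new: S2.
[4] (6) [W5 :- S2, B7.]. ⇒ new: W5.
W5 first appears in round 4.

4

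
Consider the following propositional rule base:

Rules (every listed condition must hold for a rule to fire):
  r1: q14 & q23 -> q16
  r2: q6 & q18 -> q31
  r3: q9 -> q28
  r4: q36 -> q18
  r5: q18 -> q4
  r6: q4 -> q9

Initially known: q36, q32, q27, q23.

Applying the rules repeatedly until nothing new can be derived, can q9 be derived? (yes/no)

yes

[1] r4 [q36 -> q18]. ⇒ new: q18.
[2] r5 [q18 -> q4]. ⇒ new: q4.
[3] r6 [q4 -> q9]. ⇒ new: q9.
[4] r3 [q9 -> q28]. ⇒ new: q28.
q9 appears in round 3, so it is derivable.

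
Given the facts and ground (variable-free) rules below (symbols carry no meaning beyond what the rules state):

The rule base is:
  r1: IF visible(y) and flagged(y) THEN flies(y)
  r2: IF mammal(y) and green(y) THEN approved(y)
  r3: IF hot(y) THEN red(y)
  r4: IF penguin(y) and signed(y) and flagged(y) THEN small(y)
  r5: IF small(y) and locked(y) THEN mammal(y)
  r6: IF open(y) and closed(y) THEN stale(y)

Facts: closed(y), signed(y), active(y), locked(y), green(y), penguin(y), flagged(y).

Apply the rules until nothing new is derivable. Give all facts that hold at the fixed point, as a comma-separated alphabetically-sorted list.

[1] r4 [IF penguin(y) and signed(y) and flagged(y) THEN small(y)]. ⇒ new: small(y).
[2] r5 [IF small(y) and locked(y) THEN mammal(y)]. ⇒ new: mammal(y).
[3] r2 [IF mammal(y) and green(y) THEN approved(y)]. ⇒ new: approved(y).

active(y), approved(y), closed(y), flagged(y), green(y), locked(y), mammal(y), penguin(y), signed(y), small(y)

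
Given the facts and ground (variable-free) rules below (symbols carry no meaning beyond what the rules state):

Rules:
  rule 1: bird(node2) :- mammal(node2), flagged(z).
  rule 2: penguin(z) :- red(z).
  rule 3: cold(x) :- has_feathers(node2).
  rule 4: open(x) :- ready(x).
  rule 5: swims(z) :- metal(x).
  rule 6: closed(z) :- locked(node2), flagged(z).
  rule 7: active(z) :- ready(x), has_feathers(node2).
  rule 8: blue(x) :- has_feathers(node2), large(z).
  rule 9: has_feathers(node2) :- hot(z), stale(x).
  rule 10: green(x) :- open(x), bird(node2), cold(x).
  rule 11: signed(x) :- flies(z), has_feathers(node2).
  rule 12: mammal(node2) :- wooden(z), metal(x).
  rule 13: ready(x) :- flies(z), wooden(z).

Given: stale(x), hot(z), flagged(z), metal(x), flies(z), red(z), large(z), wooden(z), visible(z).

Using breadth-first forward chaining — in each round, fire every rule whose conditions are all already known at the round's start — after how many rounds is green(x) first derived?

Round 1 — rule 2, rule 5, rule 9, rule 12, rule 13, derive penguin(z), swims(z), has_feathers(node2), mammal(node2), ready(x).
Round 2 — rule 1, rule 3, rule 4, rule 7, rule 8, rule 11, derive bird(node2), cold(x), open(x), active(z), blue(x), signed(x).
Round 3 — rule 10, derive green(x).
green(x) first appears in round 3.

3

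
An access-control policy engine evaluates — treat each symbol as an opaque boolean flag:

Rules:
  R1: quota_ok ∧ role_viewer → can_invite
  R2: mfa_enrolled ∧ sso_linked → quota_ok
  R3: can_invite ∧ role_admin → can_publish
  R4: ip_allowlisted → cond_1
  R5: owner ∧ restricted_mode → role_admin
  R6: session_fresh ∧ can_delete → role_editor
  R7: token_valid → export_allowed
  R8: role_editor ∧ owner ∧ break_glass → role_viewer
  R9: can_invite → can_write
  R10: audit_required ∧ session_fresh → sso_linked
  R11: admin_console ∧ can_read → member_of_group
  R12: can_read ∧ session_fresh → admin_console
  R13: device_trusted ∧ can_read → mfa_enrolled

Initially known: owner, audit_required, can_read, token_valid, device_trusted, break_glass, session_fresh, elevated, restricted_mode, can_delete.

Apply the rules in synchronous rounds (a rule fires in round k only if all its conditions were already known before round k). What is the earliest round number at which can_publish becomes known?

Round 1: R5 [owner ∧ restricted_mode → role_admin]; R6 [session_fresh ∧ can_delete → role_editor]; R7 [token_valid → export_allowed]; R10 [audit_required ∧ session_fresh → sso_linked]; R12 [can_read ∧ session_fresh → admin_console]; R13 [device_trusted ∧ can_read → mfa_enrolled]. Adds role_admin, role_editor, export_allowed, sso_linked, admin_console, mfa_enrolled.
Round 2: R2 [mfa_enrolled ∧ sso_linked → quota_ok]; R8 [role_editor ∧ owner ∧ break_glass → role_viewer]; R11 [admin_console ∧ can_read → member_of_group]. Adds quota_ok, role_viewer, member_of_group.
Round 3: R1 [quota_ok ∧ role_viewer → can_invite]. Adds can_invite.
Round 4: R3 [can_invite ∧ role_admin → can_publish]; R9 [can_invite → can_write]. Adds can_publish, can_write.
can_publish first appears in round 4.

4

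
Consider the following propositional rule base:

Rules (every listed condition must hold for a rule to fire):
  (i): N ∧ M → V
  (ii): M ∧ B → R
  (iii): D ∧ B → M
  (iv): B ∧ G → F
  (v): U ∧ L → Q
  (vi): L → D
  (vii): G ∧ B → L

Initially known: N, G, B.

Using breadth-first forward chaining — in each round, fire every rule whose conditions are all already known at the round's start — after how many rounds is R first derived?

Round 1 fires (iv), (vii), giving F, L.
Round 2 fires (vi), giving D.
Round 3 fires (iii), giving M.
Round 4 fires (i), (ii), giving V, R.
R first appears in round 4.

4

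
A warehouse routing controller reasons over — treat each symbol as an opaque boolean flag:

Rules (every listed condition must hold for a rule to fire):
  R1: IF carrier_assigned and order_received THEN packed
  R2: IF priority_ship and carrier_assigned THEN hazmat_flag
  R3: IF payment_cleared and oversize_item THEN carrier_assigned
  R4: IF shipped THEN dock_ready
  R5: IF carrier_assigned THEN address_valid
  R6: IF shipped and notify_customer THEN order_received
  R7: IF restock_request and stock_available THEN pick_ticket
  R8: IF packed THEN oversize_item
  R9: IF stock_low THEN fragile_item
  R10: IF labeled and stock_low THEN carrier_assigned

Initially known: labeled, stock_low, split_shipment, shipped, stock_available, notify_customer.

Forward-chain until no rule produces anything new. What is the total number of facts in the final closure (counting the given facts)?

13

Round 1: R4 [IF shipped THEN dock_ready]; R6 [IF shipped and notify_customer THEN order_received]; R9 [IF stock_low THEN fragile_item]; R10 [IF labeled and stock_low THEN carrier_assigned]. Adds dock_ready, order_received, fragile_item, carrier_assigned.
Round 2: R1 [IF carrier_assigned and order_received THEN packed]; R5 [IF carrier_assigned THEN address_valid]. Adds packed, address_valid.
Round 3: R8 [IF packed THEN oversize_item]. Adds oversize_item.
Closure: {address_valid, carrier_assigned, dock_ready, fragile_item, labeled, notify_customer, order_received, oversize_item, packed, shipped, split_shipment, stock_available, stock_low} — 13 facts.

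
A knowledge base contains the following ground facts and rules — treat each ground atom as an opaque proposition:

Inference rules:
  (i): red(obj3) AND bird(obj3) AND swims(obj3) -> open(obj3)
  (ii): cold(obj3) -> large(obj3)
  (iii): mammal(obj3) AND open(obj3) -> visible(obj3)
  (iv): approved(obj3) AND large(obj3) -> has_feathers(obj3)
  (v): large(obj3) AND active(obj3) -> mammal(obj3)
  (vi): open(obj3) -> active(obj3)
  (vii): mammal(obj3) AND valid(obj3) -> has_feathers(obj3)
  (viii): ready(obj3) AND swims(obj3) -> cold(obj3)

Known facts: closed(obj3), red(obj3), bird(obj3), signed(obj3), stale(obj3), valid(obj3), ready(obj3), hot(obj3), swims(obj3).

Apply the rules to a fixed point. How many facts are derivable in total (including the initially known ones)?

16

Round 1: (i) [red(obj3) AND bird(obj3) AND swims(obj3) -> open(obj3)]; (viii) [ready(obj3) AND swims(obj3) -> cold(obj3)]. New: open(obj3), cold(obj3).
Round 2: (ii) [cold(obj3) -> large(obj3)]; (vi) [open(obj3) -> active(obj3)]. New: large(obj3), active(obj3).
Round 3: (v) [large(obj3) AND active(obj3) -> mammal(obj3)]. New: mammal(obj3).
Round 4: (iii) [mammal(obj3) AND open(obj3) -> visible(obj3)]; (vii) [mammal(obj3) AND valid(obj3) -> has_feathers(obj3)]. New: visible(obj3), has_feathers(obj3).
Closure: {active(obj3), bird(obj3), closed(obj3), cold(obj3), has_feathers(obj3), hot(obj3), large(obj3), mammal(obj3), open(obj3), ready(obj3), red(obj3), signed(obj3), stale(obj3), swims(obj3), valid(obj3), visible(obj3)} — 16 facts.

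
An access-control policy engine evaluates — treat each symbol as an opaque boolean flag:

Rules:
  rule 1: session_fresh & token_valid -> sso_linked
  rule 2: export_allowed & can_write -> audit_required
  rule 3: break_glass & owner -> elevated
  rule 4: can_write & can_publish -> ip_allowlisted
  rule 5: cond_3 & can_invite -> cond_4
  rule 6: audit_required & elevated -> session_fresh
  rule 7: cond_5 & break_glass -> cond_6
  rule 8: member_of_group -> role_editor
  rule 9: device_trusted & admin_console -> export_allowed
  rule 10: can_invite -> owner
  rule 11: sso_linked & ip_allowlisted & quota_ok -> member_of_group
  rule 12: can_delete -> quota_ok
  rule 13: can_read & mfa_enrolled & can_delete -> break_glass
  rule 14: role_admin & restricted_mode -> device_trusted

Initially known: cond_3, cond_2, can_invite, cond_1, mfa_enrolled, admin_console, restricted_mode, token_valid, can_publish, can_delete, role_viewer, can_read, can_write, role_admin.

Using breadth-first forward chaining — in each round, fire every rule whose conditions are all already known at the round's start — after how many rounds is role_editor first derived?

[1] rule 4 [can_write & can_publish -> ip_allowlisted]; rule 5 [cond_3 & can_invite -> cond_4]; rule 10 [can_invite -> owner]; rule 12 [can_delete -> quota_ok]; rule 13 [can_read & mfa_enrolled & can_delete -> break_glass]; rule 14 [role_admin & restricted_mode -> device_trusted]. ⇒ new: ip_allowlisted, cond_4, owner, quota_ok, break_glass, device_trusted.
[2] rule 3 [break_glass & owner -> elevated]; rule 9 [device_trusted & admin_console -> export_allowed]. ⇒ new: elevated, export_allowed.
[3] rule 2 [export_allowed & can_write -> audit_required]. ⇒ new: audit_required.
[4] rule 6 [audit_required & elevated -> session_fresh]. ⇒ new: session_fresh.
[5] rule 1 [session_fresh & token_valid -> sso_linked]. ⇒ new: sso_linked.
[6] rule 11 [sso_linked & ip_allowlisted & quota_ok -> member_of_group]. ⇒ new: member_of_group.
[7] rule 8 [member_of_group -> role_editor]. ⇒ new: role_editor.
role_editor first appears in round 7.

7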